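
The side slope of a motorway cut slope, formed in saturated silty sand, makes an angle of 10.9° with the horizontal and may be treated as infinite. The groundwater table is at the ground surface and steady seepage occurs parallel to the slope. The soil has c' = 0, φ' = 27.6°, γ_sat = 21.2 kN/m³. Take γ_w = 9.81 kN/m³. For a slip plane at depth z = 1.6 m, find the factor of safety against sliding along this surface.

With seepage parallel to the slope and the water table at the surface, the effective normal stress on the slip plane uses the buoyant unit weight γ' = γ_sat − γ_w while the driving shear stress uses γ_sat:
FS = [c' + γ' z cos²β tanφ'] / [γ_sat z sinβ cosβ]
(For c' = 0 this reduces to FS = (γ'/γ_sat)·tanφ'/tanβ.)
γ' = 21.2 − 9.81 = 11.39 kN/m³
Numerator = 0.0 + 11.39·1.6·cos²10.9°·tan27.6° = 0.0 + 11.39·1.6·0.9642·0.5228 = 9.187 kPa
Denominator = 21.2·1.6·sin10.9°·cos10.9° = 21.2·1.6·0.1891·0.9820 = 6.298 kPa
FS = 9.187 / 6.298 = 1.459

FS = 1.46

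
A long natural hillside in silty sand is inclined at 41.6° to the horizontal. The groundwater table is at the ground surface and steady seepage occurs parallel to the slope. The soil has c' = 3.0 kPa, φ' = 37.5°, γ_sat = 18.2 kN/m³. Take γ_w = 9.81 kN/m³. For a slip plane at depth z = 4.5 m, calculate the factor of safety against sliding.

With seepage parallel to the slope and the water table at the surface, the effective normal stress on the slip plane uses the buoyant unit weight γ' = γ_sat − γ_w while the driving shear stress uses γ_sat:
FS = [c' + γ' z cos²β tanφ'] / [γ_sat z sinβ cosβ]
γ' = 18.2 − 9.81 = 8.39 kN/m³
Numerator = 3.0 + 8.39·4.5·cos²41.6°·tan37.5° = 3.0 + 8.39·4.5·0.5592·0.7673 = 19.200 kPa
Denominator = 18.2·4.5·sin41.6°·cos41.6° = 18.2·4.5·0.6639·0.7478 = 40.662 kPa
FS = 19.200 / 40.662 = 0.472

FS = 0.47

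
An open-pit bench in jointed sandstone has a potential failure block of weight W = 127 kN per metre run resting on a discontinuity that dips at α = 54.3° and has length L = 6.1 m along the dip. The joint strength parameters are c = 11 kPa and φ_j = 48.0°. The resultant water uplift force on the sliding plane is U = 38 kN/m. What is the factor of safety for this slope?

Resolving the block weight along and normal to the plane and applying the Mohr–Coulomb strength on the joint:
N' = W cosα − U = 127·cos54.3° − 38 = 36.1 kN/m
Driving force T = W sinα = 127·sin54.3° = 103.1 kN/m
Resisting force R = c·L + N'·tanφ_j = 11·6.1 + 36.1·tan48.0° = 67.1 + 40.1 = 107.2 kN/m
FS = R / T = 107.2 / 103.1 = 1.039

FS = 1.04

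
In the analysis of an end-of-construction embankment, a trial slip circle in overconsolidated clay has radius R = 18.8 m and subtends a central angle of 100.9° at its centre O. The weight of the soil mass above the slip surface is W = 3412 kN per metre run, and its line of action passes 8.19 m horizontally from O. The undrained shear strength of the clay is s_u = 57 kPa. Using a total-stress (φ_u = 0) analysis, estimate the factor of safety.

FS = 1.27

Taking moments about the centre O, the resisting moment is provided by the undrained shear strength acting along the arc:
Arc length L_a = R·θ = 18.8·(100.9°·π/180) = 18.8·1.7610 = 33.11 m
M_R = s_u·L_a·R = 57·33.11·18.8 = 35478.0 kN·m/m
M_D = W·d = 3412·8.19 = 27944.3 kN·m/m
FS = M_R / M_D = 35478.0 / 27944.3 = 1.270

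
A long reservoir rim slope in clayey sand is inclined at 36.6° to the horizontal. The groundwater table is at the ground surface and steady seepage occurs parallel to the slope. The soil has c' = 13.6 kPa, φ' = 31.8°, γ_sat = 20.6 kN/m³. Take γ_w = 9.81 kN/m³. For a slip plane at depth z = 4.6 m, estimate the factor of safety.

With seepage parallel to the slope and the water table at the surface, the effective normal stress on the slip plane uses the buoyant unit weight γ' = γ_sat − γ_w while the driving shear stress uses γ_sat:
FS = [c' + γ' z cos²β tanφ'] / [γ_sat z sinβ cosβ]
γ' = 20.6 − 9.81 = 10.79 kN/m³
Numerator = 13.6 + 10.79·4.6·cos²36.6°·tan31.8° = 13.6 + 10.79·4.6·0.6445·0.6200 = 33.435 kPa
Denominator = 20.6·4.6·sin36.6°·cos36.6° = 20.6·4.6·0.5962·0.8028 = 45.358 kPa
FS = 33.435 / 45.358 = 0.737

FS = 0.74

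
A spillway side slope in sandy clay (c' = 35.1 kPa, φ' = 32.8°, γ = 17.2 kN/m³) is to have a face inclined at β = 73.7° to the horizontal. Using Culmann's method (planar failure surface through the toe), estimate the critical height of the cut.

H_c = 26.97 m

Culmann's analysis gives the critical failure plane at α_cr = (β + φ')/2 = (73.7 + 32.8)/2 = 53.2°, and the critical height
H_c = (4c'/γ) · sinβ cosφ' / [1 − cos(β − φ')]
    = (4·35.1/17.2) · sin73.7°·cos32.8° / [1 − cos(40.9°)]
    = 8.163 · 0.9598·0.8406 / [1 − 0.7559]
    = 8.163 · 0.8068 / 0.2441
    = 26.97 m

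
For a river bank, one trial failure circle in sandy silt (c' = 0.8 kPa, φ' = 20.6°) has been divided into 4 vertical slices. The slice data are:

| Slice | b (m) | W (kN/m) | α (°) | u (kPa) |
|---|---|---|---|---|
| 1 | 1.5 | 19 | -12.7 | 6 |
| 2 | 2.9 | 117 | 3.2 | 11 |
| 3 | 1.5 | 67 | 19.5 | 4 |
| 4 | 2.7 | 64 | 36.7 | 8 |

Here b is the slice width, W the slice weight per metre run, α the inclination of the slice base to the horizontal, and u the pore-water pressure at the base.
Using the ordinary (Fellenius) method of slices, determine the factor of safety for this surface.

Ordinary method of slices: FS = Σ[c'·Δl_i + (W_i cosα_i − u_i·Δl_i)·tanφ'] / Σ W_i sinα_i, with Δl_i = b_i / cosα_i.
Slice 1: Δl = 1.5/cos(-12.7°) = 1.538 m; N'_1 = 19·cos(-12.7°) − 6·1.538 = 9.3; c'Δl = 1.23; W sinα = -4.2
Slice 2: Δl = 2.9/cos3.2° = 2.905 m; N'_2 = 117·cos3.2° − 11·2.905 = 84.9; c'Δl = 2.32; W sinα = 6.5
Slice 3: Δl = 1.5/cos19.5° = 1.591 m; N'_3 = 67·cos19.5° − 4·1.591 = 56.8; c'Δl = 1.27; W sinα = 22.4
Slice 4: Δl = 2.7/cos36.7° = 3.368 m; N'_4 = 64·cos36.7° − 8·3.368 = 24.4; c'Δl = 2.69; W sinα = 38.2
Σc'Δl = 7.5 kN/m; ΣN' = 175.3 kN/m; ΣW sinα = 63.0 kN/m
Resisting = 7.5 + 175.3·tan20.6° = 7.5 + 65.9 = 73.4 kN/m
FS = 73.4 / 63.0 = 1.166

FS = 1.17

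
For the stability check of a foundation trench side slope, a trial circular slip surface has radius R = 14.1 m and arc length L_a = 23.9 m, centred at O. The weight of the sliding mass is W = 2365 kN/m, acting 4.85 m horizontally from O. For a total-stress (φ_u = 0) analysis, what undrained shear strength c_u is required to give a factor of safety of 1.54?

FS = c_u·L_a·R / (W·d), so c_u = FS·W·d / (L_a·R).
c_u = 1.54·2365·4.85 / (23.90·14.1) = 17664.2 / 336.99 = 52.42 kPa

c_u = 52.4 kPa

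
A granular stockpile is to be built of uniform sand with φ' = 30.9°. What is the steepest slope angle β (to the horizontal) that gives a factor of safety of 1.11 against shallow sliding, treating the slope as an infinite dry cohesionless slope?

For an infinite dry cohesionless slope FS = tanφ'/tanβ, so tanβ = tanφ' / FS.
tanβ = tan30.9° / 1.11 = 0.5985 / 1.11 = 0.5392
β = arctan(0.5392) = 28.33°

β = 28.3°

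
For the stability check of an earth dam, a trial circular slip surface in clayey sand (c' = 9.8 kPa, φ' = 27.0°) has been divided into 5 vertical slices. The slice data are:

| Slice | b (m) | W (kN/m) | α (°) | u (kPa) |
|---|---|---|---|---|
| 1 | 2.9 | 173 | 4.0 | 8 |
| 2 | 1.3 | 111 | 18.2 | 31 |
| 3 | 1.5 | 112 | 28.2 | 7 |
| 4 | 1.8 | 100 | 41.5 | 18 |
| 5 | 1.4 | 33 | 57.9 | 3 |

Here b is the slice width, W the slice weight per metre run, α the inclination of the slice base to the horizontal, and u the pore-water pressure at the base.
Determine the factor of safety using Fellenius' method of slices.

Ordinary method of slices: FS = Σ[c'·Δl_i + (W_i cosα_i − u_i·Δl_i)·tanφ'] / Σ W_i sinα_i, with Δl_i = b_i / cosα_i.
Slice 1: Δl = 2.9/cos4.0° = 2.907 m; N'_1 = 173·cos4.0° − 8·2.907 = 149.3; c'Δl = 28.49; W sinα = 12.1
Slice 2: Δl = 1.3/cos18.2° = 1.368 m; N'_2 = 111·cos18.2° − 31·1.368 = 63.0; c'Δl = 13.41; W sinα = 34.7
Slice 3: Δl = 1.5/cos28.2° = 1.702 m; N'_3 = 112·cos28.2° − 7·1.702 = 86.8; c'Δl = 16.68; W sinα = 52.9
Slice 4: Δl = 1.8/cos41.5° = 2.403 m; N'_4 = 100·cos41.5° − 18·2.403 = 31.6; c'Δl = 23.55; W sinα = 66.3
Slice 5: Δl = 1.4/cos57.9° = 2.635 m; N'_5 = 33·cos57.9° − 3·2.635 = 9.6; c'Δl = 25.82; W sinα = 28.0
Σc'Δl = 108.0 kN/m; ΣN' = 340.4 kN/m; ΣW sinα = 193.9 kN/m
Resisting = 108.0 + 340.4·tan27.0° = 108.0 + 173.4 = 281.4 kN/m
FS = 281.4 / 193.9 = 1.451

FS = 1.45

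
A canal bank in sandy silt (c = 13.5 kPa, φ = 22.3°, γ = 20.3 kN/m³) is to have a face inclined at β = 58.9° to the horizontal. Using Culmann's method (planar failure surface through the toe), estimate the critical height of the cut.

H_c = 10.69 m

Culmann's analysis gives the critical failure plane at α_cr = (β + φ)/2 = (58.9 + 22.3)/2 = 40.6°, and the critical height
H_c = (4c/γ) · sinβ cosφ / [1 − cos(β − φ)]
    = (4·13.5/20.3) · sin58.9°·cos22.3° / [1 − cos(36.6°)]
    = 2.660 · 0.8563·0.9252 / [1 − 0.8028]
    = 2.660 · 0.7922 / 0.1972
    = 10.69 m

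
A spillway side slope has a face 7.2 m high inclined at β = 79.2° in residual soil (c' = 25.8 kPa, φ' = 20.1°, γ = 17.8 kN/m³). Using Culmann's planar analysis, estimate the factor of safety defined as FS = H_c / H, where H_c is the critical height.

H_c = (4c'/γ) · sinβ cosφ' / [1 − cos(β − φ')]
    = (4·25.8/17.8) · sin79.2°·cos20.1° / [1 − cos59.1°]
    = 5.798 · 0.9225 / 0.4865 = 10.99 m
FS = H_c / H = 10.99 / 7.2 = 1.527

FS = 1.53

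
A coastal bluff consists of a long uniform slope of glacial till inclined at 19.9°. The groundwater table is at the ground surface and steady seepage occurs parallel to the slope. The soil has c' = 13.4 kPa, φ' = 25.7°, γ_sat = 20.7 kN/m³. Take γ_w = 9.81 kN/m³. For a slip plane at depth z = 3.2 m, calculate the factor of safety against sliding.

With seepage parallel to the slope and the water table at the surface, the effective normal stress on the slip plane uses the buoyant unit weight γ' = γ_sat − γ_w while the driving shear stress uses γ_sat:
FS = [c' + γ' z cos²β tanφ'] / [γ_sat z sinβ cosβ]
γ' = 20.7 − 9.81 = 10.89 kN/m³
Numerator = 13.4 + 10.89·3.2·cos²19.9°·tan25.7° = 13.4 + 10.89·3.2·0.8841·0.4813 = 28.228 kPa
Denominator = 20.7·3.2·sin19.9°·cos19.9° = 20.7·3.2·0.3404·0.9403 = 21.200 kPa
FS = 28.228 / 21.200 = 1.331

FS = 1.33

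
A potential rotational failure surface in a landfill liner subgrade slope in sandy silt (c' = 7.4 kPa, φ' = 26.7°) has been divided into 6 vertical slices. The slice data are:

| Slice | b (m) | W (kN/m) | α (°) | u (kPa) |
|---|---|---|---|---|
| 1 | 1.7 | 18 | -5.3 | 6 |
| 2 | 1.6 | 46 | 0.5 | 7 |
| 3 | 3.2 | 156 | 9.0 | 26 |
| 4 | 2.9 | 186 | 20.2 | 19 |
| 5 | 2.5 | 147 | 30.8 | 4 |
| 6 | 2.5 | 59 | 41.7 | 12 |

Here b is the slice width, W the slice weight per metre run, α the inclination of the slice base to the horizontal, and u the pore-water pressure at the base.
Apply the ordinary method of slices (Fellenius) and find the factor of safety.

Ordinary method of slices: FS = Σ[c'·Δl_i + (W_i cosα_i − u_i·Δl_i)·tanφ'] / Σ W_i sinα_i, with Δl_i = b_i / cosα_i.
Slice 1: Δl = 1.7/cos(-5.3°) = 1.707 m; N'_1 = 18·cos(-5.3°) − 6·1.707 = 7.7; c'Δl = 12.63; W sinα = -1.7
Slice 2: Δl = 1.6/cos0.5° = 1.600 m; N'_2 = 46·cos0.5° − 7·1.600 = 34.8; c'Δl = 11.84; W sinα = 0.4
Slice 3: Δl = 3.2/cos9.0° = 3.240 m; N'_3 = 156·cos9.0° − 26·3.240 = 69.8; c'Δl = 23.98; W sinα = 24.4
Slice 4: Δl = 2.9/cos20.2° = 3.090 m; N'_4 = 186·cos20.2° − 19·3.090 = 115.8; c'Δl = 22.87; W sinα = 64.2
Slice 5: Δl = 2.5/cos30.8° = 2.910 m; N'_5 = 147·cos30.8° − 4·2.910 = 114.6; c'Δl = 21.54; W sinα = 75.3
Slice 6: Δl = 2.5/cos41.7° = 3.348 m; N'_6 = 59·cos41.7° − 12·3.348 = 3.9; c'Δl = 24.78; W sinα = 39.2
Σc'Δl = 117.6 kN/m; ΣN' = 346.7 kN/m; ΣW sinα = 201.9 kN/m
Resisting = 117.6 + 346.7·tan26.7° = 117.6 + 174.4 = 292.0 kN/m
FS = 292.0 / 201.9 = 1.446

FS = 1.45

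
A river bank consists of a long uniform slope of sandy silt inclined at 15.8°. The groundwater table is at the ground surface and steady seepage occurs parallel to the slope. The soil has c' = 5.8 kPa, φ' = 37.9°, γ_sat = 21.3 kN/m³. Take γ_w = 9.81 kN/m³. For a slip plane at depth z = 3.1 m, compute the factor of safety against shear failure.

FS = 1.82

With seepage parallel to the slope and the water table at the surface, the effective normal stress on the slip plane uses the buoyant unit weight γ' = γ_sat − γ_w while the driving shear stress uses γ_sat:
FS = [c' + γ' z cos²β tanφ'] / [γ_sat z sinβ cosβ]
γ' = 21.3 − 9.81 = 11.49 kN/m³
Numerator = 5.8 + 11.49·3.1·cos²15.8°·tan37.9° = 5.8 + 11.49·3.1·0.9259·0.7785 = 31.473 kPa
Denominator = 21.3·3.1·sin15.8°·cos15.8° = 21.3·3.1·0.2723·0.9622 = 17.299 kPa
FS = 31.473 / 17.299 = 1.819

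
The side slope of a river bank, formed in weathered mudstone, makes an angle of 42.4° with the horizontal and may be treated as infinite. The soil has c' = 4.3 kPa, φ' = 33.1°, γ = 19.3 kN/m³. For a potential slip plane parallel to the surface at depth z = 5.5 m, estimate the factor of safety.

FS = 0.80

For an infinite slope with a slip plane parallel to the surface (no pore pressure): FS = [c' + γz cos²β tanφ'] / [γz sinβ cosβ].
γz = 19.3·5.5 = 106.15 kN/m²
Numerator = 4.3 + 106.15·cos²42.4°·tan33.1° = 4.3 + 106.15·0.5453·0.6519 = 42.035 kPa
Denominator = 106.15·sin42.4°·cos42.4° = 106.15·0.6743·0.7385 = 52.857 kPa
FS = 42.035 / 52.857 = 0.795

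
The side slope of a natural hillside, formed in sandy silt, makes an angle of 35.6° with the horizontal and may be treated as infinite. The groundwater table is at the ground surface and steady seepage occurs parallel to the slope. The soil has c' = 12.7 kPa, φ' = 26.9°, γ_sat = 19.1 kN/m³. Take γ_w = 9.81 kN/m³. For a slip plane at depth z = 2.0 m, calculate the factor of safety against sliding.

With seepage parallel to the slope and the water table at the surface, the effective normal stress on the slip plane uses the buoyant unit weight γ' = γ_sat − γ_w while the driving shear stress uses γ_sat:
FS = [c' + γ' z cos²β tanφ'] / [γ_sat z sinβ cosβ]
γ' = 19.1 − 9.81 = 9.29 kN/m³
Numerator = 12.7 + 9.29·2.0·cos²35.6°·tan26.9° = 12.7 + 9.29·2.0·0.6611·0.5073 = 18.932 kPa
Denominator = 19.1·2.0·sin35.6°·cos35.6° = 19.1·2.0·0.5821·0.8131 = 18.081 kPa
FS = 18.932 / 18.081 = 1.047

FS = 1.05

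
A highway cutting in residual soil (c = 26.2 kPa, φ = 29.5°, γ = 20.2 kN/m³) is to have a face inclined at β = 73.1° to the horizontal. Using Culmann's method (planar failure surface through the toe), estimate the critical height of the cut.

Culmann's analysis gives the critical failure plane at α_cr = (β + φ)/2 = (73.1 + 29.5)/2 = 51.3°, and the critical height
H_c = (4c/γ) · sinβ cosφ / [1 − cos(β − φ)]
    = (4·26.2/20.2) · sin73.1°·cos29.5° / [1 − cos(43.6°)]
    = 5.188 · 0.9568·0.8704 / [1 − 0.7242]
    = 5.188 · 0.8328 / 0.2758
    = 15.66 m

H_c = 15.66 m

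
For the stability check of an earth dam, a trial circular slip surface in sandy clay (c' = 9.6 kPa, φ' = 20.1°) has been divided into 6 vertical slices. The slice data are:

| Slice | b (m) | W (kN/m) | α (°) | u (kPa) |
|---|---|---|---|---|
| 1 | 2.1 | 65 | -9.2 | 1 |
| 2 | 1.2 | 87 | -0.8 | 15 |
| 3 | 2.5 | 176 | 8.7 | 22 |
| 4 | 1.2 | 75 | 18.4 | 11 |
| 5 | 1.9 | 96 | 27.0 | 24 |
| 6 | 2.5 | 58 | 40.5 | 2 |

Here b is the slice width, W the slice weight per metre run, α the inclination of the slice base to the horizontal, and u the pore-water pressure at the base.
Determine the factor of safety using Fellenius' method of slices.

Ordinary method of slices: FS = Σ[c'·Δl_i + (W_i cosα_i − u_i·Δl_i)·tanφ'] / Σ W_i sinα_i, with Δl_i = b_i / cosα_i.
Slice 1: Δl = 2.1/cos(-9.2°) = 2.127 m; N'_1 = 65·cos(-9.2°) − 1·2.127 = 62.0; c'Δl = 20.42; W sinα = -10.4
Slice 2: Δl = 1.2/cos(-0.8°) = 1.200 m; N'_2 = 87·cos(-0.8°) − 15·1.200 = 69.0; c'Δl = 11.52; W sinα = -1.2
Slice 3: Δl = 2.5/cos8.7° = 2.529 m; N'_3 = 176·cos8.7° − 22·2.529 = 118.3; c'Δl = 24.28; W sinα = 26.6
Slice 4: Δl = 1.2/cos18.4° = 1.265 m; N'_4 = 75·cos18.4° − 11·1.265 = 57.3; c'Δl = 12.14; W sinα = 23.7
Slice 5: Δl = 1.9/cos27.0° = 2.132 m; N'_5 = 96·cos27.0° − 24·2.132 = 34.4; c'Δl = 20.47; W sinα = 43.6
Slice 6: Δl = 2.5/cos40.5° = 3.288 m; N'_6 = 58·cos40.5° − 2·3.288 = 37.5; c'Δl = 31.56; W sinα = 37.7
Σc'Δl = 120.4 kN/m; ΣN' = 378.5 kN/m; ΣW sinα = 119.9 kN/m
Resisting = 120.4 + 378.5·tan20.1° = 120.4 + 138.5 = 258.9 kN/m
FS = 258.9 / 119.9 = 2.159

FS = 2.16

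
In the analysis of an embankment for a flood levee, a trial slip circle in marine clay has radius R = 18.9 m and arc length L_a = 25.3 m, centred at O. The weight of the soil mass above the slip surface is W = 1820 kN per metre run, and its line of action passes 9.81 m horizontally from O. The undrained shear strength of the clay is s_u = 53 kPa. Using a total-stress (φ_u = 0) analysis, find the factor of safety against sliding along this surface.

Taking moments about the centre O, the resisting moment is provided by the undrained shear strength acting along the arc:
M_R = s_u·L_a·R = 53·25.30·18.9 = 25343.0 kN·m/m
M_D = W·d = 1820·9.81 = 17854.2 kN·m/m
FS = M_R / M_D = 25343.0 / 17854.2 = 1.419

FS = 1.42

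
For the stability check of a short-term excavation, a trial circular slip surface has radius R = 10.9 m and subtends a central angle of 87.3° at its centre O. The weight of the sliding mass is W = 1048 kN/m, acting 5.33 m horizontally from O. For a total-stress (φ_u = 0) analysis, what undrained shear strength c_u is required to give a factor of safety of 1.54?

FS = c_u·L_a·R / (W·d), so c_u = FS·W·d / (L_a·R).
Arc length L_a = R·θ = 10.9·(87.3°·π/180) = 10.9·1.5237 = 16.61 m
c_u = 1.54·1048·5.33 / (16.61·10.9) = 8602.2 / 181.03 = 47.52 kPa

c_u = 47.5 kPa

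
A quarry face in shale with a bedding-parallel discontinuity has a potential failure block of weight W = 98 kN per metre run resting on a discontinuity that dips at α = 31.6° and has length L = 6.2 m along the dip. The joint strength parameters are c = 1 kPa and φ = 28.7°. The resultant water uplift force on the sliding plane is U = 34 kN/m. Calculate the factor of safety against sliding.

Resolving the block weight along and normal to the plane and applying the Mohr–Coulomb strength on the joint:
N' = W cosα − U = 98·cos31.6° − 34 = 49.5 kN/m
Driving force T = W sinα = 98·sin31.6° = 51.4 kN/m
Resisting force R = c·L + N'·tanφ = 1·6.2 + 49.5·tan28.7° = 6.2 + 27.1 = 33.3 kN/m
FS = R / T = 33.3 / 51.4 = 0.648

FS = 0.65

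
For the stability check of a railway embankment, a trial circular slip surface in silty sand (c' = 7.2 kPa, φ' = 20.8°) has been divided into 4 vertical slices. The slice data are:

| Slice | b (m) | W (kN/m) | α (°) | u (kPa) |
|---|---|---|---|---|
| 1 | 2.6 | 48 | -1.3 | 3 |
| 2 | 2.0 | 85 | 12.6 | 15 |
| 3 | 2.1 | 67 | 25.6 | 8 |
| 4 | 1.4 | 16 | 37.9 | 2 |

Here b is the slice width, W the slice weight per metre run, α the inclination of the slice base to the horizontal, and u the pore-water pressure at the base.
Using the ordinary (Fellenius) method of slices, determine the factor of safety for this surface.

FS = 2.09

Ordinary method of slices: FS = Σ[c'·Δl_i + (W_i cosα_i − u_i·Δl_i)·tanφ'] / Σ W_i sinα_i, with Δl_i = b_i / cosα_i.
Slice 1: Δl = 2.6/cos(-1.3°) = 2.601 m; N'_1 = 48·cos(-1.3°) − 3·2.601 = 40.2; c'Δl = 18.72; W sinα = -1.1
Slice 2: Δl = 2.0/cos12.6° = 2.049 m; N'_2 = 85·cos12.6° − 15·2.049 = 52.2; c'Δl = 14.76; W sinα = 18.5
Slice 3: Δl = 2.1/cos25.6° = 2.329 m; N'_3 = 67·cos25.6° − 8·2.329 = 41.8; c'Δl = 16.77; W sinα = 28.9
Slice 4: Δl = 1.4/cos37.9° = 1.774 m; N'_4 = 16·cos37.9° − 2·1.774 = 9.1; c'Δl = 12.77; W sinα = 9.8
Σc'Δl = 63.0 kN/m; ΣN' = 143.3 kN/m; ΣW sinα = 56.2 kN/m
Resisting = 63.0 + 143.3·tan20.8° = 63.0 + 54.4 = 117.4 kN/m
FS = 117.4 / 56.2 = 2.089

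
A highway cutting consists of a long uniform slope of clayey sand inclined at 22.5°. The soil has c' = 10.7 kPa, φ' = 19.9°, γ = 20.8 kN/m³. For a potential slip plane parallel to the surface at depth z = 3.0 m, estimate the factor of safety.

For an infinite slope with a slip plane parallel to the surface (no pore pressure): FS = [c' + γz cos²β tanφ'] / [γz sinβ cosβ].
γz = 20.8·3.0 = 62.40 kN/m²
Numerator = 10.7 + 62.40·cos²22.5°·tan19.9° = 10.7 + 62.40·0.8536·0.3620 = 29.980 kPa
Denominator = 62.40·sin22.5°·cos22.5° = 62.40·0.3827·0.9239 = 22.062 kPa
FS = 29.980 / 22.062 = 1.359

FS = 1.36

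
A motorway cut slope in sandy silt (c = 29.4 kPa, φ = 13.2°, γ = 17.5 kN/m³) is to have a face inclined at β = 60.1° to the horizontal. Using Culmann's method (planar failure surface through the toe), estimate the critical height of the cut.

Culmann's analysis gives the critical failure plane at α_cr = (β + φ)/2 = (60.1 + 13.2)/2 = 36.6°, and the critical height
H_c = (4c/γ) · sinβ cosφ / [1 − cos(β − φ)]
    = (4·29.4/17.5) · sin60.1°·cos13.2° / [1 − cos(46.9°)]
    = 6.720 · 0.8669·0.9736 / [1 − 0.6833]
    = 6.720 · 0.8440 / 0.3167
    = 17.91 m

H_c = 17.91 m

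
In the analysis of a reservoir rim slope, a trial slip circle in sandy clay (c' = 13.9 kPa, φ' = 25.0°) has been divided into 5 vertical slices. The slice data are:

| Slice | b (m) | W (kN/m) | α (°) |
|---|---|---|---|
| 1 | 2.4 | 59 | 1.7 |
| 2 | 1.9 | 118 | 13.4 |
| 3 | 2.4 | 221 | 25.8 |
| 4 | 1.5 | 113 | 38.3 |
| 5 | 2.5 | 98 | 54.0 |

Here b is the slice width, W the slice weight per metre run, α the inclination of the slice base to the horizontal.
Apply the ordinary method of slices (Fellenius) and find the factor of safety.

FS = 1.55

Ordinary method of slices: FS = Σ[c'·Δl_i + (W_i cosα_i)·tanφ'] / Σ W_i sinα_i, with Δl_i = b_i / cosα_i.
Slice 1: Δl = 2.4/cos1.7° = 2.401 m; N'_1 = 59·cos1.7° = 59.0; c'Δl = 33.37; W sinα = 1.8
Slice 2: Δl = 1.9/cos13.4° = 1.953 m; N'_2 = 118·cos13.4° = 114.8; c'Δl = 27.15; W sinα = 27.3
Slice 3: Δl = 2.4/cos25.8° = 2.666 m; N'_3 = 221·cos25.8° = 199.0; c'Δl = 37.05; W sinα = 96.2
Slice 4: Δl = 1.5/cos38.3° = 1.911 m; N'_4 = 113·cos38.3° = 88.7; c'Δl = 26.57; W sinα = 70.0
Slice 5: Δl = 2.5/cos54.0° = 4.253 m; N'_5 = 98·cos54.0° = 57.6; c'Δl = 59.12; W sinα = 79.3
Σc'Δl = 183.3 kN/m; ΣN' = 519.0 kN/m; ΣW sinα = 274.6 kN/m
Resisting = 183.3 + 519.0·tan25.0° = 183.3 + 242.0 = 425.3 kN/m
FS = 425.3 / 274.6 = 1.549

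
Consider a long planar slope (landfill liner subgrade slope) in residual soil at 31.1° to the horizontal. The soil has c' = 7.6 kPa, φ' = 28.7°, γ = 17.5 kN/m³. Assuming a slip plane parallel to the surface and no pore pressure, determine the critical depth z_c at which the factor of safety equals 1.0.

Setting FS = 1.00 in FS = [c' + γz cos²β tanφ'] / [γz sinβ cosβ] and solving for z:
z = c' / [γ cosβ (FS·sinβ − cosβ·tanφ')]
  = 7.6 / [17.5·cos31.1°·(1.00·sin31.1° − cos31.1°·tan28.7°)]
  = 7.6 / [17.5·0.8563·(1.00·0.5165 − 0.8563·0.5475)]
  = 7.6 / 0.7154 = 10.624 m

z_c = 10.62 m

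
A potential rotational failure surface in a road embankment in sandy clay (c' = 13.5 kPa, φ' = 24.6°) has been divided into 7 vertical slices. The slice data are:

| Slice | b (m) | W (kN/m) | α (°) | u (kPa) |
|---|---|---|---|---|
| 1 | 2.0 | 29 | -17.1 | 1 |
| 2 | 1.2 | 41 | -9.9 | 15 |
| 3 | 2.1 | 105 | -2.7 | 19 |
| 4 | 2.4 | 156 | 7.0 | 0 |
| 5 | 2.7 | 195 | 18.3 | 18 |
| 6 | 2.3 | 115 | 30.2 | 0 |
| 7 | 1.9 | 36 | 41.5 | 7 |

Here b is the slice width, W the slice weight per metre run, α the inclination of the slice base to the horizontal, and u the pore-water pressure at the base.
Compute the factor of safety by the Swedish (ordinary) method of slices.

Ordinary method of slices: FS = Σ[c'·Δl_i + (W_i cosα_i − u_i·Δl_i)·tanφ'] / Σ W_i sinα_i, with Δl_i = b_i / cosα_i.
Slice 1: Δl = 2.0/cos(-17.1°) = 2.093 m; N'_1 = 29·cos(-17.1°) − 1·2.093 = 25.6; c'Δl = 28.25; W sinα = -8.5
Slice 2: Δl = 1.2/cos(-9.9°) = 1.218 m; N'_2 = 41·cos(-9.9°) − 15·1.218 = 22.1; c'Δl = 16.44; W sinα = -7.0
Slice 3: Δl = 2.1/cos(-2.7°) = 2.102 m; N'_3 = 105·cos(-2.7°) − 19·2.102 = 64.9; c'Δl = 28.38; W sinα = -4.9
Slice 4: Δl = 2.4/cos7.0° = 2.418 m; N'_4 = 156·cos7.0° − 0·2.418 = 154.8; c'Δl = 32.64; W sinα = 19.0
Slice 5: Δl = 2.7/cos18.3° = 2.844 m; N'_5 = 195·cos18.3° − 18·2.844 = 133.9; c'Δl = 38.39; W sinα = 61.2
Slice 6: Δl = 2.3/cos30.2° = 2.661 m; N'_6 = 115·cos30.2° − 0·2.661 = 99.4; c'Δl = 35.93; W sinα = 57.8
Slice 7: Δl = 1.9/cos41.5° = 2.537 m; N'_7 = 36·cos41.5° − 7·2.537 = 9.2; c'Δl = 34.25; W sinα = 23.9
Σc'Δl = 214.3 kN/m; ΣN' = 510.1 kN/m; ΣW sinα = 141.4 kN/m
Resisting = 214.3 + 510.1·tan24.6° = 214.3 + 233.5 = 447.8 kN/m
FS = 447.8 / 141.4 = 3.167

FS = 3.17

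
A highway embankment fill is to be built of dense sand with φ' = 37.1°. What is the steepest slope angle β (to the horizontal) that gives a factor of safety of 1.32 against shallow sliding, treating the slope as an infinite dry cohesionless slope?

β = 29.8°

For an infinite dry cohesionless slope FS = tanφ'/tanβ, so tanβ = tanφ' / FS.
tanβ = tan37.1° / 1.32 = 0.7563 / 1.32 = 0.5730
β = arctan(0.5730) = 29.81°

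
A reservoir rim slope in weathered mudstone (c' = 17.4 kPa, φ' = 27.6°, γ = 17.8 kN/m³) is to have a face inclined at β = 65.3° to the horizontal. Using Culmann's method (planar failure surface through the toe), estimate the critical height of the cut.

H_c = 15.08 m

Culmann's analysis gives the critical failure plane at α_cr = (β + φ')/2 = (65.3 + 27.6)/2 = 46.5°, and the critical height
H_c = (4c'/γ) · sinβ cosφ' / [1 − cos(β − φ')]
    = (4·17.4/17.8) · sin65.3°·cos27.6° / [1 − cos(37.7°)]
    = 3.910 · 0.9085·0.8862 / [1 − 0.7912]
    = 3.910 · 0.8051 / 0.2088
    = 15.08 m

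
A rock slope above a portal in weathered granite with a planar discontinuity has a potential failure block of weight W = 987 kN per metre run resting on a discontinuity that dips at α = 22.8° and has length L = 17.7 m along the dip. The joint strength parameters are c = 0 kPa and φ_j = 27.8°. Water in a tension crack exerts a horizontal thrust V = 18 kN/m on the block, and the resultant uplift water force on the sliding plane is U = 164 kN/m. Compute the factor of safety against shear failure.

FS = 0.98

Resolving the block weight along and normal to the plane and applying the Mohr–Coulomb strength on the joint:
N' = W cosα − U − V sinα = 987·cos22.8° − 164 − 18·sin22.8° = 738.9 kN/m
Driving force T = W sinα + V cosα = 987·sin22.8° + 18·cos22.8° = 399.1 kN/m
Resisting force R = c·L + N'·tanφ_j = 0·17.7 + 738.9·tan27.8° = 0.0 + 389.6 = 389.6 kN/m
FS = R / T = 389.6 / 399.1 = 0.976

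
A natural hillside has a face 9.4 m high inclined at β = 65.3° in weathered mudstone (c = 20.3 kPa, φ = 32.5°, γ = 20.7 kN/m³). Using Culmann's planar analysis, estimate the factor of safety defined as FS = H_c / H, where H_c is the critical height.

H_c = (4c/γ) · sinβ cosφ / [1 − cos(β − φ)]
    = (4·20.3/20.7) · sin65.3°·cos32.5° / [1 − cos32.8°]
    = 3.923 · 0.7662 / 0.1594 = 18.85 m
FS = H_c / H = 18.85 / 9.4 = 2.006

FS = 2.01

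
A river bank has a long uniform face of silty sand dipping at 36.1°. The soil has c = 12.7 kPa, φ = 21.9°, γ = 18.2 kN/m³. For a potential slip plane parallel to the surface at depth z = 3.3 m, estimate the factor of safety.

FS = 1.00

For an infinite slope with a slip plane parallel to the surface (no pore pressure): FS = [c + γz cos²β tanφ] / [γz sinβ cosβ].
γz = 18.2·3.3 = 60.06 kN/m²
Numerator = 12.7 + 60.06·cos²36.1°·tan21.9° = 12.7 + 60.06·0.6528·0.4020 = 28.462 kPa
Denominator = 60.06·sin36.1°·cos36.1° = 60.06·0.5892·0.8080 = 28.592 kPa
FS = 28.462 / 28.592 = 0.995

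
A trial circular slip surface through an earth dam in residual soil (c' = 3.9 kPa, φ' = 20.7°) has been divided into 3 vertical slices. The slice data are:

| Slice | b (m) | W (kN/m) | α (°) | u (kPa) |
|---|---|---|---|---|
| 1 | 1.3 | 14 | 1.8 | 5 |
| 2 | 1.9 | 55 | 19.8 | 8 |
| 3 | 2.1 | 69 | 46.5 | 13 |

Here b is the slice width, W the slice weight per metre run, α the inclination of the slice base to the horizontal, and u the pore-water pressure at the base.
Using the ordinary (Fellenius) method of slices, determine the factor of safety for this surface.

Ordinary method of slices: FS = Σ[c'·Δl_i + (W_i cosα_i − u_i·Δl_i)·tanφ'] / Σ W_i sinα_i, with Δl_i = b_i / cosα_i.
Slice 1: Δl = 1.3/cos1.8° = 1.301 m; N'_1 = 14·cos1.8° − 5·1.301 = 7.5; c'Δl = 5.07; W sinα = 0.4
Slice 2: Δl = 1.9/cos19.8° = 2.019 m; N'_2 = 55·cos19.8° − 8·2.019 = 35.6; c'Δl = 7.88; W sinα = 18.6
Slice 3: Δl = 2.1/cos46.5° = 3.051 m; N'_3 = 69·cos46.5° − 13·3.051 = 7.8; c'Δl = 11.90; W sinα = 50.1
Σc'Δl = 24.8 kN/m; ΣN' = 50.9 kN/m; ΣW sinα = 69.1 kN/m
Resisting = 24.8 + 50.9·tan20.7° = 24.8 + 19.2 = 44.1 kN/m
FS = 44.1 / 69.1 = 0.638

FS = 0.64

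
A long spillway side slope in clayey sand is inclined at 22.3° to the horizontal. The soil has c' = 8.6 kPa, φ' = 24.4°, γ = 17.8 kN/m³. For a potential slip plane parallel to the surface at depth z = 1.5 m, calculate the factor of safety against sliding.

FS = 2.02

For an infinite slope with a slip plane parallel to the surface (no pore pressure): FS = [c' + γz cos²β tanφ'] / [γz sinβ cosβ].
γz = 17.8·1.5 = 26.70 kN/m²
Numerator = 8.6 + 26.70·cos²22.3°·tan24.4° = 8.6 + 26.70·0.8560·0.4536 = 18.968 kPa
Denominator = 26.70·sin22.3°·cos22.3° = 26.70·0.3795·0.9252 = 9.374 kPa
FS = 18.968 / 9.374 = 2.023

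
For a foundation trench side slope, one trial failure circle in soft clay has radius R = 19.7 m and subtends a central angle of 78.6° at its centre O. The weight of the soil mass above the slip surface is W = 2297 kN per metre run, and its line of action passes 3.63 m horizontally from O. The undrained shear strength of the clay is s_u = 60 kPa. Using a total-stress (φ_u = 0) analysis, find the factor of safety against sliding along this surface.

Taking moments about the centre O, the resisting moment is provided by the undrained shear strength acting along the arc:
Arc length L_a = R·θ = 19.7·(78.6°·π/180) = 19.7·1.3718 = 27.03 m
M_R = s_u·L_a·R = 60·27.03·19.7 = 31943.6 kN·m/m
M_D = W·d = 2297·3.63 = 8338.1 kN·m/m
FS = M_R / M_D = 31943.6 / 8338.1 = 3.831

FS = 3.83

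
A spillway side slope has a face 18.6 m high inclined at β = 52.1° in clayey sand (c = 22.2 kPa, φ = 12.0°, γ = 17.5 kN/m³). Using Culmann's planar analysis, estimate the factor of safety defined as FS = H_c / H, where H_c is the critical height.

FS = 0.90

H_c = (4c/γ) · sinβ cosφ / [1 − cos(β − φ)]
    = (4·22.2/17.5) · sin52.1°·cos12.0° / [1 − cos40.1°]
    = 5.074 · 0.7718 / 0.2351 = 16.66 m
FS = H_c / H = 16.66 / 18.6 = 0.896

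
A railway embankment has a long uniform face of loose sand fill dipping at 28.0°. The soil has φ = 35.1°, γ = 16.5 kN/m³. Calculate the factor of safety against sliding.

FS = 1.32

For a dry cohesionless infinite slope the factor of safety is FS = tanφ / tanβ.
FS = tan35.1° / tan28.0° = 0.7028 / 0.5317 = 1.322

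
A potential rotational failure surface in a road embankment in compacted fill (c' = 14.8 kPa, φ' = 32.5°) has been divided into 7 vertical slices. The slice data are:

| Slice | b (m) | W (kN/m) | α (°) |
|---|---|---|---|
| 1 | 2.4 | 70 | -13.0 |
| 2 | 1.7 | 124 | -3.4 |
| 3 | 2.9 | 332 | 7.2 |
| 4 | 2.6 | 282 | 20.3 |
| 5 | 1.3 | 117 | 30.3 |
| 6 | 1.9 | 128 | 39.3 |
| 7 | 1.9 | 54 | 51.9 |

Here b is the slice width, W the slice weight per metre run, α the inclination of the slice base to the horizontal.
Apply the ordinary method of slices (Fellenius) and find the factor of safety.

Ordinary method of slices: FS = Σ[c'·Δl_i + (W_i cosα_i)·tanφ'] / Σ W_i sinα_i, with Δl_i = b_i / cosα_i.
Slice 1: Δl = 2.4/cos(-13.0°) = 2.463 m; N'_1 = 70·cos(-13.0°) = 68.2; c'Δl = 36.45; W sinα = -15.7
Slice 2: Δl = 1.7/cos(-3.4°) = 1.703 m; N'_2 = 124·cos(-3.4°) = 123.8; c'Δl = 25.20; W sinα = -7.4
Slice 3: Δl = 2.9/cos7.2° = 2.923 m; N'_3 = 332·cos7.2° = 329.4; c'Δl = 43.26; W sinα = 41.6
Slice 4: Δl = 2.6/cos20.3° = 2.772 m; N'_4 = 282·cos20.3° = 264.5; c'Δl = 41.03; W sinα = 97.8
Slice 5: Δl = 1.3/cos30.3° = 1.506 m; N'_5 = 117·cos30.3° = 101.0; c'Δl = 22.28; W sinα = 59.0
Slice 6: Δl = 1.9/cos39.3° = 2.455 m; N'_6 = 128·cos39.3° = 99.1; c'Δl = 36.34; W sinα = 81.1
Slice 7: Δl = 1.9/cos51.9° = 3.079 m; N'_7 = 54·cos51.9° = 33.3; c'Δl = 45.57; W sinα = 42.5
Σc'Δl = 250.1 kN/m; ΣN' = 1019.2 kN/m; ΣW sinα = 298.9 kN/m
Resisting = 250.1 + 1019.2·tan32.5° = 250.1 + 649.3 = 899.5 kN/m
FS = 899.5 / 298.9 = 3.009

FS = 3.01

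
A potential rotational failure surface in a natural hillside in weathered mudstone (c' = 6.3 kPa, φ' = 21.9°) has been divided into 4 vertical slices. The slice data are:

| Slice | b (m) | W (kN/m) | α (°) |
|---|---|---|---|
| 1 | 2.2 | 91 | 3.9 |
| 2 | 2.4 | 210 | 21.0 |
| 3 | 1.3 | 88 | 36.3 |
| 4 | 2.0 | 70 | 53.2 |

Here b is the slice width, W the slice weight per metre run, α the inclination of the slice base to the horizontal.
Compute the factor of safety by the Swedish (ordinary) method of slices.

FS = 1.17

Ordinary method of slices: FS = Σ[c'·Δl_i + (W_i cosα_i)·tanφ'] / Σ W_i sinα_i, with Δl_i = b_i / cosα_i.
Slice 1: Δl = 2.2/cos3.9° = 2.205 m; N'_1 = 91·cos3.9° = 90.8; c'Δl = 13.89; W sinα = 6.2
Slice 2: Δl = 2.4/cos21.0° = 2.571 m; N'_2 = 210·cos21.0° = 196.1; c'Δl = 16.20; W sinα = 75.3
Slice 3: Δl = 1.3/cos36.3° = 1.613 m; N'_3 = 88·cos36.3° = 70.9; c'Δl = 10.16; W sinα = 52.1
Slice 4: Δl = 2.0/cos53.2° = 3.339 m; N'_4 = 70·cos53.2° = 41.9; c'Δl = 21.03; W sinα = 56.1
Σc'Δl = 61.3 kN/m; ΣN' = 399.7 kN/m; ΣW sinα = 189.6 kN/m
Resisting = 61.3 + 399.7·tan21.9° = 61.3 + 160.7 = 222.0 kN/m
FS = 222.0 / 189.6 = 1.171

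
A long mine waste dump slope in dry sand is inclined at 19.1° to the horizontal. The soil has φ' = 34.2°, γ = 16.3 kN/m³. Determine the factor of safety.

FS = 1.96

For a dry cohesionless infinite slope the factor of safety is FS = tanφ' / tanβ.
FS = tan34.2° / tan19.1° = 0.6796 / 0.3463 = 1.963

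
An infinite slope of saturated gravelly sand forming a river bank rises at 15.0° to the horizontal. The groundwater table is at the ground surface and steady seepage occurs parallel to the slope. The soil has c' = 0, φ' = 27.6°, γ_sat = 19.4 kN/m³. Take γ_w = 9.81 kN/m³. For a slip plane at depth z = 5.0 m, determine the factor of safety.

FS = 0.96

With seepage parallel to the slope and the water table at the surface, the effective normal stress on the slip plane uses the buoyant unit weight γ' = γ_sat − γ_w while the driving shear stress uses γ_sat:
FS = [c' + γ' z cos²β tanφ'] / [γ_sat z sinβ cosβ]
(For c' = 0 this reduces to FS = (γ'/γ_sat)·tanφ'/tanβ.)
γ' = 19.4 − 9.81 = 9.59 kN/m³
Numerator = 0.0 + 9.59·5.0·cos²15.0°·tan27.6° = 0.0 + 9.59·5.0·0.9330·0.5228 = 23.388 kPa
Denominator = 19.4·5.0·sin15.0°·cos15.0° = 19.4·5.0·0.2588·0.9659 = 24.250 kPa
FS = 23.388 / 24.250 = 0.964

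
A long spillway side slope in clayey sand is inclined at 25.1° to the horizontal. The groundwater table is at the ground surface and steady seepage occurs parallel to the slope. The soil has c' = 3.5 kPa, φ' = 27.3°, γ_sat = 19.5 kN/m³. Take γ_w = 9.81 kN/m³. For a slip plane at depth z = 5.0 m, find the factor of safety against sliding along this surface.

FS = 0.64

With seepage parallel to the slope and the water table at the surface, the effective normal stress on the slip plane uses the buoyant unit weight γ' = γ_sat − γ_w while the driving shear stress uses γ_sat:
FS = [c' + γ' z cos²β tanφ'] / [γ_sat z sinβ cosβ]
γ' = 19.5 − 9.81 = 9.69 kN/m³
Numerator = 3.5 + 9.69·5.0·cos²25.1°·tan27.3° = 3.5 + 9.69·5.0·0.8201·0.5161 = 24.007 kPa
Denominator = 19.5·5.0·sin25.1°·cos25.1° = 19.5·5.0·0.4242·0.9056 = 37.454 kPa
FS = 24.007 / 37.454 = 0.641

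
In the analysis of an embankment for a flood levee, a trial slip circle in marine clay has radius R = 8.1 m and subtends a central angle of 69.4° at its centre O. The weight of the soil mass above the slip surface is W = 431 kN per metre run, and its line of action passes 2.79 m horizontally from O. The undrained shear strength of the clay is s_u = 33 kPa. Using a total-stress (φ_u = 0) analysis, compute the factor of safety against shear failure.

Taking moments about the centre O, the resisting moment is provided by the undrained shear strength acting along the arc:
Arc length L_a = R·θ = 8.1·(69.4°·π/180) = 8.1·1.2113 = 9.81 m
M_R = s_u·L_a·R = 33·9.81·8.1 = 2622.5 kN·m/m
M_D = W·d = 431·2.79 = 1202.5 kN·m/m
FS = M_R / M_D = 2622.5 / 1202.5 = 2.181

FS = 2.18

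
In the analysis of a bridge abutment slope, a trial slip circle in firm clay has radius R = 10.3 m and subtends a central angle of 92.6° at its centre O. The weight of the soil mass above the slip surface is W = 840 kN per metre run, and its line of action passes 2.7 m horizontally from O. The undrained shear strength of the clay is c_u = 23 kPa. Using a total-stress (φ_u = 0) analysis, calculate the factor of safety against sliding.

FS = 1.74

Taking moments about the centre O, the resisting moment is provided by the undrained shear strength acting along the arc:
Arc length L_a = R·θ = 10.3·(92.6°·π/180) = 10.3·1.6162 = 16.65 m
M_R = c_u·L_a·R = 23·16.65·10.3 = 3943.6 kN·m/m
M_D = W·d = 840·2.7 = 2268.0 kN·m/m
FS = M_R / M_D = 3943.6 / 2268.0 = 1.739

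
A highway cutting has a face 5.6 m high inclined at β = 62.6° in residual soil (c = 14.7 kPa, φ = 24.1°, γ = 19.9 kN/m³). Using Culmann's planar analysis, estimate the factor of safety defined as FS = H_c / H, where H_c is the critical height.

H_c = (4c/γ) · sinβ cosφ / [1 − cos(β − φ)]
    = (4·14.7/19.9) · sin62.6°·cos24.1° / [1 − cos38.5°]
    = 2.955 · 0.8104 / 0.2174 = 11.02 m
FS = H_c / H = 11.02 / 5.6 = 1.967

FS = 1.97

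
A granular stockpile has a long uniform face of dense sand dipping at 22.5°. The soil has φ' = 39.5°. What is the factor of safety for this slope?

For a dry cohesionless infinite slope the factor of safety is FS = tanφ' / tanβ.
FS = tan39.5° / tan22.5° = 0.8243 / 0.4142 = 1.990

FS = 1.99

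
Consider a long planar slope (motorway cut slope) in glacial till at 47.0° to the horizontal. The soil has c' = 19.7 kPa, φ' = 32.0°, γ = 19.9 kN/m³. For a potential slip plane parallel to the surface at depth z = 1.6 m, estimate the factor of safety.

FS = 1.82

For an infinite slope with a slip plane parallel to the surface (no pore pressure): FS = [c' + γz cos²β tanφ'] / [γz sinβ cosβ].
γz = 19.9·1.6 = 31.84 kN/m²
Numerator = 19.7 + 31.84·cos²47.0°·tan32.0° = 19.7 + 31.84·0.4651·0.6249 = 28.954 kPa
Denominator = 31.84·sin47.0°·cos47.0° = 31.84·0.7314·0.6820 = 15.881 kPa
FS = 28.954 / 15.881 = 1.823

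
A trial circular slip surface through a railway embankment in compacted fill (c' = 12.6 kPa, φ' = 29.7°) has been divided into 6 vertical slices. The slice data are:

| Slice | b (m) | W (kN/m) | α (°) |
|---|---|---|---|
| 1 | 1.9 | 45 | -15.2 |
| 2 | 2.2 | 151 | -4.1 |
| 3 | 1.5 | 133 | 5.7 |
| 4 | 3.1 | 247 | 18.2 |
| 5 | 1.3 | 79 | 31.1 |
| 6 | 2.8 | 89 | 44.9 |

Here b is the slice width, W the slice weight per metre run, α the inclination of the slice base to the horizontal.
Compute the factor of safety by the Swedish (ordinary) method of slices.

FS = 3.36

Ordinary method of slices: FS = Σ[c'·Δl_i + (W_i cosα_i)·tanφ'] / Σ W_i sinα_i, with Δl_i = b_i / cosα_i.
Slice 1: Δl = 1.9/cos(-15.2°) = 1.969 m; N'_1 = 45·cos(-15.2°) = 43.4; c'Δl = 24.81; W sinα = -11.8
Slice 2: Δl = 2.2/cos(-4.1°) = 2.206 m; N'_2 = 151·cos(-4.1°) = 150.6; c'Δl = 27.79; W sinα = -10.8
Slice 3: Δl = 1.5/cos5.7° = 1.507 m; N'_3 = 133·cos5.7° = 132.3; c'Δl = 18.99; W sinα = 13.2
Slice 4: Δl = 3.1/cos18.2° = 3.263 m; N'_4 = 247·cos18.2° = 234.6; c'Δl = 41.12; W sinα = 77.1
Slice 5: Δl = 1.3/cos31.1° = 1.518 m; N'_5 = 79·cos31.1° = 67.6; c'Δl = 19.13; W sinα = 40.8
Slice 6: Δl = 2.8/cos44.9° = 3.953 m; N'_6 = 89·cos44.9° = 63.0; c'Δl = 49.81; W sinα = 62.8
Σc'Δl = 181.6 kN/m; ΣN' = 691.7 kN/m; ΣW sinα = 171.4 kN/m
Resisting = 181.6 + 691.7·tan29.7° = 181.6 + 394.5 = 576.2 kN/m
FS = 576.2 / 171.4 = 3.362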